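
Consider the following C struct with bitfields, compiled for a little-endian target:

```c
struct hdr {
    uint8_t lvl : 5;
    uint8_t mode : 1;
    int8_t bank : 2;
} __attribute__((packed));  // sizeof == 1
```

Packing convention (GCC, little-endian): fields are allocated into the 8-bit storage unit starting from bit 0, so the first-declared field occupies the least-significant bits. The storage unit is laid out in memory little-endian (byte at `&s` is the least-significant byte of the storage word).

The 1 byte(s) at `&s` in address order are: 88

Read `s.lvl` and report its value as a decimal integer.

8

[0]=0x88 (little-endian) → word 0x88
lvl:5 @ bit 0 → (0x88>>0)&0x1f = 0x8  ←
mode:1 @ bit 5 → (0x88>>5)&0x1 = 0x0
bank:2 @ bit 6 → (0x88>>6)&0x3 = 0x2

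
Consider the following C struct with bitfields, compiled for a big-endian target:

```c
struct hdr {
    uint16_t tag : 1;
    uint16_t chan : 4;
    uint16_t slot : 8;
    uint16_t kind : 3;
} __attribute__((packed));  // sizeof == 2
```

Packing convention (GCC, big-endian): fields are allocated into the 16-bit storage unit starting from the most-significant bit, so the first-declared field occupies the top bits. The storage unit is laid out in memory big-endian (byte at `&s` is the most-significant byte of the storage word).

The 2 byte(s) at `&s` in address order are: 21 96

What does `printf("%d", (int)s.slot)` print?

50

[0]=0x21 [1]=0x96 (big-endian) → word 0x2196
tag [15+:1] = (word>>15) & 0x1 = 0
chan [11+:4] = (word>>11) & 0xf = 4
slot [3+:8] = (word>>3) & 0xff = 50  ←
kind [0+:3] = (word>>0) & 0x7 = 6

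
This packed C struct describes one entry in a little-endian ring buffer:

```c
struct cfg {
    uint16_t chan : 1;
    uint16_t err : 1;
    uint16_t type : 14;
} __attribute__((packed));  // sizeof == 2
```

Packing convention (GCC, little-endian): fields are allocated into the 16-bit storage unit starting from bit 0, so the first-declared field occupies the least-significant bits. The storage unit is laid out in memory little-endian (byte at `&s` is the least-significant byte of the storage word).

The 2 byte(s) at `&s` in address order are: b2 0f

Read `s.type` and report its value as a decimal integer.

1004

[0]=0xb2 [1]=0x0f (little-endian) → word 0x0fb2
chan:1 @ bit 0 → (0x0fb2>>0)&0x1 = 0x0
err:1 @ bit 1 → (0x0fb2>>1)&0x1 = 0x1
type:14 @ bit 2 → (0x0fb2>>2)&0x3fff = 0x3ec  ←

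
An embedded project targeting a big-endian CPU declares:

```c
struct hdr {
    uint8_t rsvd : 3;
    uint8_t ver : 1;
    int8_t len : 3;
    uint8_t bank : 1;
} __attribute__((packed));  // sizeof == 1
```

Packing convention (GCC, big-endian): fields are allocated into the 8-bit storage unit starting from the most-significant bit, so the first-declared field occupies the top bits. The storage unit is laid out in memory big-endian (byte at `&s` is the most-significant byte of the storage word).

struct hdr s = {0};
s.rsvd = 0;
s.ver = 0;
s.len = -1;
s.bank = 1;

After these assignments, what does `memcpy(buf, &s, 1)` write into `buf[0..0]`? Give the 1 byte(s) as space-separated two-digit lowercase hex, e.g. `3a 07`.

0f

[5+:3] rsvd=0 & 0x7 = 0x0; word=0x00
[4+:1] ver=0 & 0x1 = 0x0; word=0x00
[1+:3] len=-1 & 0x7 = 0x7; word=0x0e
[0+:1] bank=1 & 0x1 = 0x1; word=0x0f
word = 0x0f → big-endian bytes:
  [0]=0x0f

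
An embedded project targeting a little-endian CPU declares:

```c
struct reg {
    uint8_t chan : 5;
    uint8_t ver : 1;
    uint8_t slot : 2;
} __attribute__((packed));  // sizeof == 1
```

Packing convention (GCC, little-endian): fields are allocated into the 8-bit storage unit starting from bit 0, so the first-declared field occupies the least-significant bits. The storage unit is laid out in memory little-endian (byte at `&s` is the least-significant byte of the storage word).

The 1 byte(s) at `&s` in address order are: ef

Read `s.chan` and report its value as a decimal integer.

15

[0]=0xef (little-endian) → word 0xef
chan [0+:5] = (word>>0) & 0x1f = 15  ←
ver [5+:1] = (word>>5) & 0x1 = 1
slot [6+:2] = (word>>6) & 0x3 = 3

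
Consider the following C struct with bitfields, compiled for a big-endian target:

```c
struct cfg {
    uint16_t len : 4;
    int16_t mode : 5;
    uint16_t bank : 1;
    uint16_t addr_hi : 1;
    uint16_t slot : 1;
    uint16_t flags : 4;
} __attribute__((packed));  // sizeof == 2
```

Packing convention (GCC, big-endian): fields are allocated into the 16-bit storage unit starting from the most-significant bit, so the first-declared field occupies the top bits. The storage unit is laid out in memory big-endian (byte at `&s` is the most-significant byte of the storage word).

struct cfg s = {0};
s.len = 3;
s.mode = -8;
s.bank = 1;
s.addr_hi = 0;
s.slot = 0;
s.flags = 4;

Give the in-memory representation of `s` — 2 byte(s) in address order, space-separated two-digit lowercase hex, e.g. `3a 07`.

len:4 = 3 → 0x3 << 12 → word 0x3000
mode:5 = -8 → 0x18 << 7 → word 0x3c00
bank:1 = 1 → 0x1 << 6 → word 0x3c40
addr_hi:1 = 0 → 0x0 << 5 → word 0x3c40
slot:1 = 0 → 0x0 << 4 → word 0x3c40
flags:4 = 4 → 0x4 << 0 → word 0x3c44
word = 0x3c44 → big-endian bytes:
  [0]=0x3c  [1]=0x44

3c 44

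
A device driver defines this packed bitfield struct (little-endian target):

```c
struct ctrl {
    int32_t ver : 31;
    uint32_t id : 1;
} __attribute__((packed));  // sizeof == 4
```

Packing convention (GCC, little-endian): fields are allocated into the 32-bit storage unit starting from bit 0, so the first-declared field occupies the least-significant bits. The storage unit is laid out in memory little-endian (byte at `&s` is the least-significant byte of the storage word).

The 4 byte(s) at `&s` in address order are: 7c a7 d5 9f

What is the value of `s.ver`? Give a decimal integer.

[0]=0x7c [1]=0xa7 [2]=0xd5 [3]=0x9f (little-endian) → word 0x9fd5a77c
ver [0+:31] = (word>>0) & 0x7fffffff = 534095740  ←
id [31+:1] = (word>>31) & 0x1 = 1
ver signed 31b, MSB=0: value = 534095740

534095740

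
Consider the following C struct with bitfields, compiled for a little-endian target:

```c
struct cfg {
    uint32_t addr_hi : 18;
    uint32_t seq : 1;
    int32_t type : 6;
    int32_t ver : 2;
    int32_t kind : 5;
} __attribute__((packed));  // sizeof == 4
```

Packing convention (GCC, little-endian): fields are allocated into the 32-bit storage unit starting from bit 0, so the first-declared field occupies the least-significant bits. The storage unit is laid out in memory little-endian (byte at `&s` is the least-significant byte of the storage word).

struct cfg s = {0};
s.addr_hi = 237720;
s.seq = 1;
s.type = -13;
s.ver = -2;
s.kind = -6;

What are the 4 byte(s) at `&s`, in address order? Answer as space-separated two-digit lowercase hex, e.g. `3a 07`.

addr_hi:18 = 237720 → 0x3a098 << 0 → word 0x0003a098
seq:1 = 1 → 0x1 << 18 → word 0x0007a098
type:6 = -13 → 0x33 << 19 → word 0x019fa098
ver:2 = -2 → 0x2 << 25 → word 0x059fa098
kind:5 = -6 → 0x1a << 27 → word 0xd59fa098
word = 0xd59fa098 → little-endian bytes:
  [0]=0x98  [1]=0xa0  [2]=0x9f  [3]=0xd5

98 a0 9f d5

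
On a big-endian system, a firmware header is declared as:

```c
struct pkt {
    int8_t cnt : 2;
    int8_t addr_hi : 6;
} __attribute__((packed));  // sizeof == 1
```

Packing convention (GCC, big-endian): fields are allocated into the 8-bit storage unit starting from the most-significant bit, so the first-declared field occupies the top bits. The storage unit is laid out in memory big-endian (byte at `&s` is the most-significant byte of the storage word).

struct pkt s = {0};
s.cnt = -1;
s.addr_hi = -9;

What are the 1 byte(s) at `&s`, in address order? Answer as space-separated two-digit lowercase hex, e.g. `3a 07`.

[6+:2] cnt=-1 & 0x3 = 0x3; word=0xc0
[0+:6] addr_hi=-9 & 0x3f = 0x37; word=0xf7
word = 0xf7 → big-endian bytes:
  [0]=0xf7

f7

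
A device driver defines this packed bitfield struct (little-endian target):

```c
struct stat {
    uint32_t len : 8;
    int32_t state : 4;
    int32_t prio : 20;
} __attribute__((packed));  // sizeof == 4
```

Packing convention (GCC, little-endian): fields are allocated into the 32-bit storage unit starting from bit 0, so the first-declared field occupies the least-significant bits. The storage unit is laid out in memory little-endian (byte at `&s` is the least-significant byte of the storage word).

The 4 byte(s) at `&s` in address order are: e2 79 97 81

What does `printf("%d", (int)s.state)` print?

[0]=0xe2 [1]=0x79 [2]=0x97 [3]=0x81 (little-endian) → word 0x819779e2
len:8 @ bit 0 → (0x819779e2>>0)&0xff = 0xe2
state:4 @ bit 8 → (0x819779e2>>8)&0xf = 0x9  ←
prio:20 @ bit 12 → (0x819779e2>>12)&0xfffff = 0x81977
state signed 4b, MSB=1: 9 - 16 = -7

-7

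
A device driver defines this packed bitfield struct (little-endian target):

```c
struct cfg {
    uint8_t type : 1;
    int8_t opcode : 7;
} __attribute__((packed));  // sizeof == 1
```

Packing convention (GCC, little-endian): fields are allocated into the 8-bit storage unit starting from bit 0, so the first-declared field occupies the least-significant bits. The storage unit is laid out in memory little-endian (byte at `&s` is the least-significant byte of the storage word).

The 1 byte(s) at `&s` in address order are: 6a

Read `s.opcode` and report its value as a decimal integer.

[0]=0x6a (little-endian) → word 0x6a
type:1 @ bit 0 → (0x6a>>0)&0x1 = 0x0
opcode:7 @ bit 1 → (0x6a>>1)&0x7f = 0x35  ←
opcode signed 7b, MSB=0: value = 53

53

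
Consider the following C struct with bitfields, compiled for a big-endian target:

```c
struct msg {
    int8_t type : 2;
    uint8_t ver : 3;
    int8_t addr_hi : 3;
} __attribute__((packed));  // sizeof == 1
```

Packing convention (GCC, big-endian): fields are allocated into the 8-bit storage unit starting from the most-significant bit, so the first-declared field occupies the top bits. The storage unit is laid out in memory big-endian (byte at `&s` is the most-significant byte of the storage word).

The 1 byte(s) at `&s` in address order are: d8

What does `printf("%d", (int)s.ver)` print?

[0]=0xd8 (big-endian) → word 0xd8
type [6+:2] = (word>>6) & 0x3 = 3
ver [3+:3] = (word>>3) & 0x7 = 3  ←
addr_hi [0+:3] = (word>>0) & 0x7 = 0

3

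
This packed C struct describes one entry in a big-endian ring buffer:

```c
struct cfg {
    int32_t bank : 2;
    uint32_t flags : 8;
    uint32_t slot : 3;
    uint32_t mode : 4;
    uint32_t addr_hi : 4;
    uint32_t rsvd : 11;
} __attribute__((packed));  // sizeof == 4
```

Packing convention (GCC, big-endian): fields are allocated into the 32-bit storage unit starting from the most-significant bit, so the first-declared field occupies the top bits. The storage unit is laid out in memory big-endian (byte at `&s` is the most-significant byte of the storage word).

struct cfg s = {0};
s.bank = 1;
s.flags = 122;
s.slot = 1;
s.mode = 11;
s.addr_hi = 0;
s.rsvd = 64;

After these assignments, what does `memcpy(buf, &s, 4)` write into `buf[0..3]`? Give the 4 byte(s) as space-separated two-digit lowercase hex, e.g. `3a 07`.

[30+:2] bank=1 & 0x3 = 0x1; word=0x40000000
[22+:8] flags=122 & 0xff = 0x7a; word=0x5e800000
[19+:3] slot=1 & 0x7 = 0x1; word=0x5e880000
[15+:4] mode=11 & 0xf = 0xb; word=0x5e8d8000
[11+:4] addr_hi=0 & 0xf = 0x0; word=0x5e8d8000
[0+:11] rsvd=64 & 0x7ff = 0x40; word=0x5e8d8040
word = 0x5e8d8040 → big-endian bytes:
  [0]=0x5e  [1]=0x8d  [2]=0x80  [3]=0x40

5e 8d 80 40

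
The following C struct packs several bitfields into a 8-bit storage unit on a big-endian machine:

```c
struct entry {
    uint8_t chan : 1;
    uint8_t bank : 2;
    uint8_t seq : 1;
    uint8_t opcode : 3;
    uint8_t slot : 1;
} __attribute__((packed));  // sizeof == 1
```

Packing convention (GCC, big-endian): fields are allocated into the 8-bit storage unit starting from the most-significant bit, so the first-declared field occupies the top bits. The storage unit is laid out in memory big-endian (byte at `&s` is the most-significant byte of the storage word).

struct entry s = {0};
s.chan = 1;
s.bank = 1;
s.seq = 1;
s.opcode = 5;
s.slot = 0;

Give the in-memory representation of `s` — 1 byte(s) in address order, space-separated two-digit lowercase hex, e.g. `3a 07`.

[7+:1] chan=1 & 0x1 = 0x1; word=0x80
[5+:2] bank=1 & 0x3 = 0x1; word=0xa0
[4+:1] seq=1 & 0x1 = 0x1; word=0xb0
[1+:3] opcode=5 & 0x7 = 0x5; word=0xba
[0+:1] slot=0 & 0x1 = 0x0; word=0xba
word = 0xba → big-endian bytes:
  [0]=0xba

ba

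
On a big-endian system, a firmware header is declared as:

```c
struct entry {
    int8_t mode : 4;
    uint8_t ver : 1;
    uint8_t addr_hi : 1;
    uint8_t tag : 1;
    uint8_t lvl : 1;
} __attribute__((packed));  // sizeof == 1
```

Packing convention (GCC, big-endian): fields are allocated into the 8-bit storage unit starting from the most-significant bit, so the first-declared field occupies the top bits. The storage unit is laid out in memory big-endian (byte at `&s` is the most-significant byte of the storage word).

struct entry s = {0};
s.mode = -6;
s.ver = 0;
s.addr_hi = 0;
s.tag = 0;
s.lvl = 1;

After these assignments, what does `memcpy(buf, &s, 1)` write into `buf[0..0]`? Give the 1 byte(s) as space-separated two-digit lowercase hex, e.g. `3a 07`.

[4+:4] mode=-6 & 0xf = 0xa; word=0xa0
[3+:1] ver=0 & 0x1 = 0x0; word=0xa0
[2+:1] addr_hi=0 & 0x1 = 0x0; word=0xa0
[1+:1] tag=0 & 0x1 = 0x0; word=0xa0
[0+:1] lvl=1 & 0x1 = 0x1; word=0xa1
word = 0xa1 → big-endian bytes:
  [0]=0xa1

a1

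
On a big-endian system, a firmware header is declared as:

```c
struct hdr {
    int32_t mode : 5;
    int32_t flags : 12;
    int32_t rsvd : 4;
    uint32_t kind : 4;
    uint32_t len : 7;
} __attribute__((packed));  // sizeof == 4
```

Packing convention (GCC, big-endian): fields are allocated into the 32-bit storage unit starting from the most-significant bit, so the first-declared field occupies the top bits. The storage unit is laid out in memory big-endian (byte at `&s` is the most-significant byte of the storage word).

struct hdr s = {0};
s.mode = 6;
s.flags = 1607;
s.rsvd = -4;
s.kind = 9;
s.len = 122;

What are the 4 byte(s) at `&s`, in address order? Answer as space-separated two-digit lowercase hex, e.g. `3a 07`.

mode:5 = 6 → 0x6 << 27 → word 0x30000000
flags:12 = 1607 → 0x647 << 15 → word 0x33238000
rsvd:4 = -4 → 0xc << 11 → word 0x3323e000
kind:4 = 9 → 0x9 << 7 → word 0x3323e480
len:7 = 122 → 0x7a << 0 → word 0x3323e4fa
word = 0x3323e4fa → big-endian bytes:
  [0]=0x33  [1]=0x23  [2]=0xe4  [3]=0xfa

33 23 e4 fa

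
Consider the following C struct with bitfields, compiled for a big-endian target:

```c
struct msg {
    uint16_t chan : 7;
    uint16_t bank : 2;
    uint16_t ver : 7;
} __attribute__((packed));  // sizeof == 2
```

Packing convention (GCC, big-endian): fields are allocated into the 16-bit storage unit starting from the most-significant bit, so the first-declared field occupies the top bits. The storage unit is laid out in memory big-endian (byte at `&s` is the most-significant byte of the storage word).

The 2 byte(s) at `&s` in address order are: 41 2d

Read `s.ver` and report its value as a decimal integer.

[0]=0x41 [1]=0x2d (big-endian) → word 0x412d
chan [9+:7] = (word>>9) & 0x7f = 32
bank [7+:2] = (word>>7) & 0x3 = 2
ver [0+:7] = (word>>0) & 0x7f = 45  ←

45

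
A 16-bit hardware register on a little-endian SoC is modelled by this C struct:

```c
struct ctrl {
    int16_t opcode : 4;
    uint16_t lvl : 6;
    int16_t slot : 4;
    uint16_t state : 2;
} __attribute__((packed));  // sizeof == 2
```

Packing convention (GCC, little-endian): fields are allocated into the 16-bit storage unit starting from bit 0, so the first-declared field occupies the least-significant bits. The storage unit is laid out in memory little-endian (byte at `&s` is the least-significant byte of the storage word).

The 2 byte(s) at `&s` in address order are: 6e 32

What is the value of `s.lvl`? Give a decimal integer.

[0]=0x6e [1]=0x32 (little-endian) → word 0x326e
opcode:4 @ bit 0 → (0x326e>>0)&0xf = 0xe
lvl:6 @ bit 4 → (0x326e>>4)&0x3f = 0x26  ←
slot:4 @ bit 10 → (0x326e>>10)&0xf = 0xc
state:2 @ bit 14 → (0x326e>>14)&0x3 = 0x0

38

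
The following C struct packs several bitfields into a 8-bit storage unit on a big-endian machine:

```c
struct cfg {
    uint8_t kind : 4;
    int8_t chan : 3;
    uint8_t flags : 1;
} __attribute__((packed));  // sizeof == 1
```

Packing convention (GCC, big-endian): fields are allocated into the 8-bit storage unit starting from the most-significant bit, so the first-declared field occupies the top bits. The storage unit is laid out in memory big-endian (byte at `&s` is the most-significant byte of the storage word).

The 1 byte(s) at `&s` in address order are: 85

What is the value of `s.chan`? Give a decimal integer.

[0]=0x85 (big-endian) → word 0x85
kind:4 @ bit 4 → (0x85>>4)&0xf = 0x8
chan:3 @ bit 1 → (0x85>>1)&0x7 = 0x2  ←
flags:1 @ bit 0 → (0x85>>0)&0x1 = 0x1
chan signed 3b, MSB=0: value = 2

2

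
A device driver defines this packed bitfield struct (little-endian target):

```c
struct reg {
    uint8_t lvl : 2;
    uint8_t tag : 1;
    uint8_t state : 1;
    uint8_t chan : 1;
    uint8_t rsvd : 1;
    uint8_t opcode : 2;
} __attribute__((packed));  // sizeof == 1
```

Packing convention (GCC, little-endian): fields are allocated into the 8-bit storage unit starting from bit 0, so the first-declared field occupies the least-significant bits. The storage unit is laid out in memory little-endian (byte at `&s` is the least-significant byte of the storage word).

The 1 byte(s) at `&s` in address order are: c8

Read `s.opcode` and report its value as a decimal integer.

[0]=0xc8 (little-endian) → word 0xc8
lvl [0+:2] = (word>>0) & 0x3 = 0
tag [2+:1] = (word>>2) & 0x1 = 0
state [3+:1] = (word>>3) & 0x1 = 1
chan [4+:1] = (word>>4) & 0x1 = 0
rsvd [5+:1] = (word>>5) & 0x1 = 0
opcode [6+:2] = (word>>6) & 0x3 = 3  ←

3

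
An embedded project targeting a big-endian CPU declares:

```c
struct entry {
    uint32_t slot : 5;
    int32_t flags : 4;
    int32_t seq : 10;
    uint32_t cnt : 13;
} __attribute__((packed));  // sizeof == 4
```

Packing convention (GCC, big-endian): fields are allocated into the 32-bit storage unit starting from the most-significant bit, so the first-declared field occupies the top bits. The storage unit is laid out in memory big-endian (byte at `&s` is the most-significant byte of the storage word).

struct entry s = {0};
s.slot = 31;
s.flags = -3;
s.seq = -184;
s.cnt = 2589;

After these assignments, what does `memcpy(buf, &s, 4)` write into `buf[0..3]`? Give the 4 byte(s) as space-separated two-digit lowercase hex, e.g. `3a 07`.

fe e9 0a 1d

slot (5b) val=31 bits=0x1f at bit 27: 0xf8000000
flags (4b) val=-3 bits=0xd at bit 23: 0xfe800000
seq (10b) val=-184 bits=0x348 at bit 13: 0xfee90000
cnt (13b) val=2589 bits=0xa1d at bit 0: 0xfee90a1d
word = 0xfee90a1d → big-endian bytes:
  [0]=0xfe  [1]=0xe9  [2]=0x0a  [3]=0x1d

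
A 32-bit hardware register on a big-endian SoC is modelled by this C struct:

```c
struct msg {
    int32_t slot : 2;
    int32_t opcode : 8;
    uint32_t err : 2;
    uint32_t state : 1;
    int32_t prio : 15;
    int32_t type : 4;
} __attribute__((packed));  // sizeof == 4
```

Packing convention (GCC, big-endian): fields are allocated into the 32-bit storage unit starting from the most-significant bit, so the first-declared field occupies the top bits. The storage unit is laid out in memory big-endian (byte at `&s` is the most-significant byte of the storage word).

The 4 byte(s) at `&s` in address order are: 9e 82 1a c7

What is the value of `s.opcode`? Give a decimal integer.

[0]=0x9e [1]=0x82 [2]=0x1a [3]=0xc7 (big-endian) → word 0x9e821ac7
slot [30+:2] = (word>>30) & 0x3 = 2
opcode [22+:8] = (word>>22) & 0xff = 122  ←
err [20+:2] = (word>>20) & 0x3 = 0
state [19+:1] = (word>>19) & 0x1 = 0
prio [4+:15] = (word>>4) & 0x7fff = 8620
type [0+:4] = (word>>0) & 0xf = 7
opcode signed 8b, MSB=0: value = 122

122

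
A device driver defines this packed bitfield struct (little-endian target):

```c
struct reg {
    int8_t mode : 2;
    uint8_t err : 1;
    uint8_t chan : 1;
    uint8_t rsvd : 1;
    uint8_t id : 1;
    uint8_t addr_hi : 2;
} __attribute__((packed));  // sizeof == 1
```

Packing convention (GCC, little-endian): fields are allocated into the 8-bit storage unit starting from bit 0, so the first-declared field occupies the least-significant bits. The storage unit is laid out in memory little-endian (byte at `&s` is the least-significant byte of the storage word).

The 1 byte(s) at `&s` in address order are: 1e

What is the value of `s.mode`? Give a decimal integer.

-2

[0]=0x1e (little-endian) → word 0x1e
mode:2 @ bit 0 → (0x1e>>0)&0x3 = 0x2  ←
err:1 @ bit 2 → (0x1e>>2)&0x1 = 0x1
chan:1 @ bit 3 → (0x1e>>3)&0x1 = 0x1
rsvd:1 @ bit 4 → (0x1e>>4)&0x1 = 0x1
id:1 @ bit 5 → (0x1e>>5)&0x1 = 0x0
addr_hi:2 @ bit 6 → (0x1e>>6)&0x3 = 0x0
mode signed 2b, MSB=1: 2 - 4 = -2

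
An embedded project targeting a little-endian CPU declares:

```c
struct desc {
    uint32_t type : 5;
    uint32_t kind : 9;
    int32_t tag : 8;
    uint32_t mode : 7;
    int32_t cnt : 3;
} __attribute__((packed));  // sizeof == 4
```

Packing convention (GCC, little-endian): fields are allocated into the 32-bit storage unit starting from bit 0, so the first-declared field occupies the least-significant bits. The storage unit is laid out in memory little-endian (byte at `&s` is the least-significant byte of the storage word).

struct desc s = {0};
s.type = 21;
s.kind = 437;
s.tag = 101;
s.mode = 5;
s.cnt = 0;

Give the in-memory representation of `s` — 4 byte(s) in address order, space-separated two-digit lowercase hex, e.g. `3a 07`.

[0+:5] type=21 & 0x1f = 0x15; word=0x00000015
[5+:9] kind=437 & 0x1ff = 0x1b5; word=0x000036b5
[14+:8] tag=101 & 0xff = 0x65; word=0x001976b5
[22+:7] mode=5 & 0x7f = 0x5; word=0x015976b5
[29+:3] cnt=0 & 0x7 = 0x0; word=0x015976b5
word = 0x015976b5 → little-endian bytes:
  [0]=0xb5  [1]=0x76  [2]=0x59  [3]=0x01

b5 76 59 01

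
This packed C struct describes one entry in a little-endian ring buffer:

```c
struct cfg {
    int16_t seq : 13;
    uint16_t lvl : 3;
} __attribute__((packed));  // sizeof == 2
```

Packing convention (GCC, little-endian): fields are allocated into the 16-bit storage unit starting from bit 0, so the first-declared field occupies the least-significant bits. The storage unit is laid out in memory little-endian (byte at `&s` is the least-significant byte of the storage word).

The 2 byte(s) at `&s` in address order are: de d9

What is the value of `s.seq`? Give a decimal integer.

-1570

[0]=0xde [1]=0xd9 (little-endian) → word 0xd9de
seq [0+:13] = (word>>0) & 0x1fff = 6622  ←
lvl [13+:3] = (word>>13) & 0x7 = 6
seq signed 13b, MSB=1: 6622 - 8192 = -1570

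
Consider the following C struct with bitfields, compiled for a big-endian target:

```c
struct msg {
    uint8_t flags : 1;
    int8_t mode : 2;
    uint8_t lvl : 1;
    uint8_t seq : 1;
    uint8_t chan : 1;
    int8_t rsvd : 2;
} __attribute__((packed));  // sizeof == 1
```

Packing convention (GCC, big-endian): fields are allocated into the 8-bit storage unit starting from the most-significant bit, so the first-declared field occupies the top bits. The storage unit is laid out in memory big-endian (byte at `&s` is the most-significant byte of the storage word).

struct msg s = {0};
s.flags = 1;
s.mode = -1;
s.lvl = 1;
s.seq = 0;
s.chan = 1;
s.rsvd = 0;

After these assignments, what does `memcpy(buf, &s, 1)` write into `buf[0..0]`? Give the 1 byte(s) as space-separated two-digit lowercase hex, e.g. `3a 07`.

f4

flags (1b) val=1 bits=0x1 at bit 7: 0x80
mode (2b) val=-1 bits=0x3 at bit 5: 0xe0
lvl (1b) val=1 bits=0x1 at bit 4: 0xf0
seq (1b) val=0 bits=0x0 at bit 3: 0xf0
chan (1b) val=1 bits=0x1 at bit 2: 0xf4
rsvd (2b) val=0 bits=0x0 at bit 0: 0xf4
word = 0xf4 → big-endian bytes:
  [0]=0xf4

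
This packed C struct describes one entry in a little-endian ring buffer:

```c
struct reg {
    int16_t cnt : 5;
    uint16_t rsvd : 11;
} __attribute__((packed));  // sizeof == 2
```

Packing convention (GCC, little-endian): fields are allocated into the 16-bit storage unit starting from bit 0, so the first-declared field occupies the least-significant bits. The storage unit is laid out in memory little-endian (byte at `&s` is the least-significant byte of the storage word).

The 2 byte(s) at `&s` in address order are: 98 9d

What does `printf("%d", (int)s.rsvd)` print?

1260

[0]=0x98 [1]=0x9d (little-endian) → word 0x9d98
cnt:5 @ bit 0 → (0x9d98>>0)&0x1f = 0x18
rsvd:11 @ bit 5 → (0x9d98>>5)&0x7ff = 0x4ec  ←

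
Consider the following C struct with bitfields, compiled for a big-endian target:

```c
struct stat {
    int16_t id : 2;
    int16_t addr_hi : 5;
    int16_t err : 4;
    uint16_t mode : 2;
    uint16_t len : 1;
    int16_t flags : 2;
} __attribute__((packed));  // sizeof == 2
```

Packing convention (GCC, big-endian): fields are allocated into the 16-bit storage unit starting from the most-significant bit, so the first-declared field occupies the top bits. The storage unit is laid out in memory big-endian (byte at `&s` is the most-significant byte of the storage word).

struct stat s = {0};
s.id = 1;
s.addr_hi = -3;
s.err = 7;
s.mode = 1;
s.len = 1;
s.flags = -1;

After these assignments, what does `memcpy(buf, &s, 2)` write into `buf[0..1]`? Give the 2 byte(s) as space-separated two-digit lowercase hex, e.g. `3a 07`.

7a ef

id (2b) val=1 bits=0x1 at bit 14: 0x4000
addr_hi (5b) val=-3 bits=0x1d at bit 9: 0x7a00
err (4b) val=7 bits=0x7 at bit 5: 0x7ae0
mode (2b) val=1 bits=0x1 at bit 3: 0x7ae8
len (1b) val=1 bits=0x1 at bit 2: 0x7aec
flags (2b) val=-1 bits=0x3 at bit 0: 0x7aef
word = 0x7aef → big-endian bytes:
  [0]=0x7a  [1]=0xef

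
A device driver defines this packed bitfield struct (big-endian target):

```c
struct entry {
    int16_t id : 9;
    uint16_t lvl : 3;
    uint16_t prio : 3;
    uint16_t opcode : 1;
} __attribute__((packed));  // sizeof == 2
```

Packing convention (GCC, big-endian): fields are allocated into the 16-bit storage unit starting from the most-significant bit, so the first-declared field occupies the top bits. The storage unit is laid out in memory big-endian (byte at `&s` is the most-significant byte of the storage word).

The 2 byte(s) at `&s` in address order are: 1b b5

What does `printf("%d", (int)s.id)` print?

55

[0]=0x1b [1]=0xb5 (big-endian) → word 0x1bb5
id:9 @ bit 7 → (0x1bb5>>7)&0x1ff = 0x37  ←
lvl:3 @ bit 4 → (0x1bb5>>4)&0x7 = 0x3
prio:3 @ bit 1 → (0x1bb5>>1)&0x7 = 0x2
opcode:1 @ bit 0 → (0x1bb5>>0)&0x1 = 0x1
id signed 9b, MSB=0: value = 55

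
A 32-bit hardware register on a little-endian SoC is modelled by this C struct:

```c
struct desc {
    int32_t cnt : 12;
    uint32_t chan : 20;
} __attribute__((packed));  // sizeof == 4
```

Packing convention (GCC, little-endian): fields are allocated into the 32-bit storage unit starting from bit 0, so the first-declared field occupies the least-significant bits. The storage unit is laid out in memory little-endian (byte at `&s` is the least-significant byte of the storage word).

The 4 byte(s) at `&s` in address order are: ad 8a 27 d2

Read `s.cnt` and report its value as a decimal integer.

[0]=0xad [1]=0x8a [2]=0x27 [3]=0xd2 (little-endian) → word 0xd2278aad
cnt:12 @ bit 0 → (0xd2278aad>>0)&0xfff = 0xaad  ←
chan:20 @ bit 12 → (0xd2278aad>>12)&0xfffff = 0xd2278
cnt signed 12b, MSB=1: 2733 - 4096 = -1363

-1363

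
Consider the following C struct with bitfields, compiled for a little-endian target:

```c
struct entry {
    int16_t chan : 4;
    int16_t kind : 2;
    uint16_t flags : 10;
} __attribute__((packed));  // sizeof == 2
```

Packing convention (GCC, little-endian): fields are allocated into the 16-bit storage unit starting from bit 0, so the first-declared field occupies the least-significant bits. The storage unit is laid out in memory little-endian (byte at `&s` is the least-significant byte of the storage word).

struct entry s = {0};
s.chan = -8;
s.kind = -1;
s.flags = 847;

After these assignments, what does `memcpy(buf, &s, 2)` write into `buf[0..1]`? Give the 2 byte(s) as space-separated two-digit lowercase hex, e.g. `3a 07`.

f8 d3

[0+:4] chan=-8 & 0xf = 0x8; word=0x0008
[4+:2] kind=-1 & 0x3 = 0x3; word=0x0038
[6+:10] flags=847 & 0x3ff = 0x34f; word=0xd3f8
word = 0xd3f8 → little-endian bytes:
  [0]=0xf8  [1]=0xd3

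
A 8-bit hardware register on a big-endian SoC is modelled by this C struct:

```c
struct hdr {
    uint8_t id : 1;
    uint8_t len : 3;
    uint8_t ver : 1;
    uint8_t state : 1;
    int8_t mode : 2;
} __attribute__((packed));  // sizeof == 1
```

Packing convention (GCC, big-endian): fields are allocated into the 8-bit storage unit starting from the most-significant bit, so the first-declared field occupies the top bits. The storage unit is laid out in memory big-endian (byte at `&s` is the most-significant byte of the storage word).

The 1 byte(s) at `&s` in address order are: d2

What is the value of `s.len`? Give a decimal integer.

[0]=0xd2 (big-endian) → word 0xd2
id:1 @ bit 7 → (0xd2>>7)&0x1 = 0x1
len:3 @ bit 4 → (0xd2>>4)&0x7 = 0x5  ←
ver:1 @ bit 3 → (0xd2>>3)&0x1 = 0x0
state:1 @ bit 2 → (0xd2>>2)&0x1 = 0x0
mode:2 @ bit 0 → (0xd2>>0)&0x3 = 0x2

5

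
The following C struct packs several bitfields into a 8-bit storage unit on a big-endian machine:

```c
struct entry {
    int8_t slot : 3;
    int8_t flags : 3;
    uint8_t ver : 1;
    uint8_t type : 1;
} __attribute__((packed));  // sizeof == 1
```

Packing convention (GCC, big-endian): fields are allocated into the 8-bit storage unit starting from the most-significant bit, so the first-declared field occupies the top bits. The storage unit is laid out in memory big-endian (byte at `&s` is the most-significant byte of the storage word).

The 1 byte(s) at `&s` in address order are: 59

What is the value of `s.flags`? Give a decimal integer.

-2

[0]=0x59 (big-endian) → word 0x59
slot [5+:3] = (word>>5) & 0x7 = 2
flags [2+:3] = (word>>2) & 0x7 = 6  ←
ver [1+:1] = (word>>1) & 0x1 = 0
type [0+:1] = (word>>0) & 0x1 = 1
flags signed 3b, MSB=1: 6 - 8 = -2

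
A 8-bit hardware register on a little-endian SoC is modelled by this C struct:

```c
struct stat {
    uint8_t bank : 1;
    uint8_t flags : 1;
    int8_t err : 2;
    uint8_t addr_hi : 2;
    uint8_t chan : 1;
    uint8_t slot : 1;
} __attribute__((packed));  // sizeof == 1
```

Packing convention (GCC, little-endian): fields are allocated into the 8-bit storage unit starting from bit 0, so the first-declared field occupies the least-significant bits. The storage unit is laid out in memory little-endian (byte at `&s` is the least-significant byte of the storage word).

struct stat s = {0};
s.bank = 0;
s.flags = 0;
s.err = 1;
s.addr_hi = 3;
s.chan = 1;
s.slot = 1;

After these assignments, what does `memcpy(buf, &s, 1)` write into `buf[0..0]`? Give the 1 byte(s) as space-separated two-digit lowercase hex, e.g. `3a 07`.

f4

[0+:1] bank=0 & 0x1 = 0x0; word=0x00
[1+:1] flags=0 & 0x1 = 0x0; word=0x00
[2+:2] err=1 & 0x3 = 0x1; word=0x04
[4+:2] addr_hi=3 & 0x3 = 0x3; word=0x34
[6+:1] chan=1 & 0x1 = 0x1; word=0x74
[7+:1] slot=1 & 0x1 = 0x1; word=0xf4
word = 0xf4 → little-endian bytes:
  [0]=0xf4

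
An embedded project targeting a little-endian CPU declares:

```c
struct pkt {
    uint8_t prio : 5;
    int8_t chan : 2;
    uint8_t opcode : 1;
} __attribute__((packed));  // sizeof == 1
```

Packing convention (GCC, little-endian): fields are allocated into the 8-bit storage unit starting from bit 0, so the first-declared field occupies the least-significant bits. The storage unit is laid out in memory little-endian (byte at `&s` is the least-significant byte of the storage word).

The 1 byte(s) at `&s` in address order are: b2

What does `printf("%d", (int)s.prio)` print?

18

[0]=0xb2 (little-endian) → word 0xb2
prio:5 @ bit 0 → (0xb2>>0)&0x1f = 0x12  ←
chan:2 @ bit 5 → (0xb2>>5)&0x3 = 0x1
opcode:1 @ bit 7 → (0xb2>>7)&0x1 = 0x1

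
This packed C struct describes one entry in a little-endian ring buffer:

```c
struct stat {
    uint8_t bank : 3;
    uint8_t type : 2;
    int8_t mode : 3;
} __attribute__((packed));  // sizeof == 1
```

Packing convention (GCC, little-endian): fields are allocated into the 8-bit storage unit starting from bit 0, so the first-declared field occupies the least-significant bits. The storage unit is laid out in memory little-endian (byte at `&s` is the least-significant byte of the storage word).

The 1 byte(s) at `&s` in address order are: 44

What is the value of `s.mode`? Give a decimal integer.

2

[0]=0x44 (little-endian) → word 0x44
bank:3 @ bit 0 → (0x44>>0)&0x7 = 0x4
type:2 @ bit 3 → (0x44>>3)&0x3 = 0x0
mode:3 @ bit 5 → (0x44>>5)&0x7 = 0x2  ←
mode signed 3b, MSB=0: value = 2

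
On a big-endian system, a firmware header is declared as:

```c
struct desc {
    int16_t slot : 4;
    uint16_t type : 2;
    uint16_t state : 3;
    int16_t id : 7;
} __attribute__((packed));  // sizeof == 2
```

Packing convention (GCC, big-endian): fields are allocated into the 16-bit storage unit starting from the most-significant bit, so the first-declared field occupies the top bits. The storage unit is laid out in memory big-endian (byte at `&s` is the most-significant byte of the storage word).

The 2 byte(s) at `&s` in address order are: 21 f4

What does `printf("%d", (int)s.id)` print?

[0]=0x21 [1]=0xf4 (big-endian) → word 0x21f4
slot:4 @ bit 12 → (0x21f4>>12)&0xf = 0x2
type:2 @ bit 10 → (0x21f4>>10)&0x3 = 0x0
state:3 @ bit 7 → (0x21f4>>7)&0x7 = 0x3
id:7 @ bit 0 → (0x21f4>>0)&0x7f = 0x74  ←
id signed 7b, MSB=1: 116 - 128 = -12

-12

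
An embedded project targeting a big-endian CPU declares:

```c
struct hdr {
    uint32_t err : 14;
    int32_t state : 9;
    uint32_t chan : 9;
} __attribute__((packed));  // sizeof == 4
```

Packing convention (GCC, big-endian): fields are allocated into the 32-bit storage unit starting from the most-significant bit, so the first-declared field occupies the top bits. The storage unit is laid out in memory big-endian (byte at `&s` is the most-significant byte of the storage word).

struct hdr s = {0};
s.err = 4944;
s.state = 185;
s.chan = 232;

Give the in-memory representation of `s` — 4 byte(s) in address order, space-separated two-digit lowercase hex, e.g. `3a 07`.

4d 41 72 e8

err:14 = 4944 → 0x1350 << 18 → word 0x4d400000
state:9 = 185 → 0xb9 << 9 → word 0x4d417200
chan:9 = 232 → 0xe8 << 0 → word 0x4d4172e8
word = 0x4d4172e8 → big-endian bytes:
  [0]=0x4d  [1]=0x41  [2]=0x72  [3]=0xe8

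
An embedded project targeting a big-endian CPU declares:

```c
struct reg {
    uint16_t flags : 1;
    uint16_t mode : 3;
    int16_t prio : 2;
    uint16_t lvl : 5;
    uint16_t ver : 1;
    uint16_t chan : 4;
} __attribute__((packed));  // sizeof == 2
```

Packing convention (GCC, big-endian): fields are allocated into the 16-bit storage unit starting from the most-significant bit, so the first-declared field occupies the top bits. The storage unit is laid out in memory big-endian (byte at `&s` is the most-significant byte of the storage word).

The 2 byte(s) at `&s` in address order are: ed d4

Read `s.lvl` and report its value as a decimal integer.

[0]=0xed [1]=0xd4 (big-endian) → word 0xedd4
flags:1 @ bit 15 → (0xedd4>>15)&0x1 = 0x1
mode:3 @ bit 12 → (0xedd4>>12)&0x7 = 0x6
prio:2 @ bit 10 → (0xedd4>>10)&0x3 = 0x3
lvl:5 @ bit 5 → (0xedd4>>5)&0x1f = 0xe  ←
ver:1 @ bit 4 → (0xedd4>>4)&0x1 = 0x1
chan:4 @ bit 0 → (0xedd4>>0)&0xf = 0x4

14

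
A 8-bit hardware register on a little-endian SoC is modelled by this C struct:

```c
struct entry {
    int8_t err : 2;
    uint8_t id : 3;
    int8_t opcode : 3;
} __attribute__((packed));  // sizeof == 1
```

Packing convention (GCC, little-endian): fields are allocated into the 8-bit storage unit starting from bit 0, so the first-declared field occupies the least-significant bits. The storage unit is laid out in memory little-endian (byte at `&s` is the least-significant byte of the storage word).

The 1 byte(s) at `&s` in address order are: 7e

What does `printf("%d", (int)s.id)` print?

[0]=0x7e (little-endian) → word 0x7e
err:2 @ bit 0 → (0x7e>>0)&0x3 = 0x2
id:3 @ bit 2 → (0x7e>>2)&0x7 = 0x7  ←
opcode:3 @ bit 5 → (0x7e>>5)&0x7 = 0x3

7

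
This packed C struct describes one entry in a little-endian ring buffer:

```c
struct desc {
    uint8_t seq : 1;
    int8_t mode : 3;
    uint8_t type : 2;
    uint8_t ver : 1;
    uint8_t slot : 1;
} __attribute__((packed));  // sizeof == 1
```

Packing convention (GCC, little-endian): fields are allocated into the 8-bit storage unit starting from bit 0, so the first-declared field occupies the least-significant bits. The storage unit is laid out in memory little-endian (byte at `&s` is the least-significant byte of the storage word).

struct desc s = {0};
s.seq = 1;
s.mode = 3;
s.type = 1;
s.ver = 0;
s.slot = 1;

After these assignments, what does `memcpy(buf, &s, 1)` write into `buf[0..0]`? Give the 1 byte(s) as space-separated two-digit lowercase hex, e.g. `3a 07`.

seq:1 = 1 → 0x1 << 0 → word 0x01
mode:3 = 3 → 0x3 << 1 → word 0x07
type:2 = 1 → 0x1 << 4 → word 0x17
ver:1 = 0 → 0x0 << 6 → word 0x17
slot:1 = 1 → 0x1 << 7 → word 0x97
word = 0x97 → little-endian bytes:
  [0]=0x97

97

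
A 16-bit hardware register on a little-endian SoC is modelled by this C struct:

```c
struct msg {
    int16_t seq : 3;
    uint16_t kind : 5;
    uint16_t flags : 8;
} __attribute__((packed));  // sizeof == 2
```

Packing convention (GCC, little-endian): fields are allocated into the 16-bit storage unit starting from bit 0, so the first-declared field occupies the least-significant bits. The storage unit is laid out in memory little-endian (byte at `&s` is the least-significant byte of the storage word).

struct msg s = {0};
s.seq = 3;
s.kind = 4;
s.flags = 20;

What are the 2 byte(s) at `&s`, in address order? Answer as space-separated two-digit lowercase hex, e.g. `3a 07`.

[0+:3] seq=3 & 0x7 = 0x3; word=0x0003
[3+:5] kind=4 & 0x1f = 0x4; word=0x0023
[8+:8] flags=20 & 0xff = 0x14; word=0x1423
word = 0x1423 → little-endian bytes:
  [0]=0x23  [1]=0x14

23 14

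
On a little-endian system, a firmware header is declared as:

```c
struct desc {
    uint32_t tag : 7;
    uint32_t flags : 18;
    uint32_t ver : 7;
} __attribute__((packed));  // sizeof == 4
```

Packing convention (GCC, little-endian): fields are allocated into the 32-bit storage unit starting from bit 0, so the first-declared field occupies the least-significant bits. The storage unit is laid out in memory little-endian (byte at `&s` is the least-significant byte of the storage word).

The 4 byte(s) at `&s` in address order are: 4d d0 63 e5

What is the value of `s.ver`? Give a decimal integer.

[0]=0x4d [1]=0xd0 [2]=0x63 [3]=0xe5 (little-endian) → word 0xe563d04d
tag:7 @ bit 0 → (0xe563d04d>>0)&0x7f = 0x4d
flags:18 @ bit 7 → (0xe563d04d>>7)&0x3ffff = 0x2c7a0
ver:7 @ bit 25 → (0xe563d04d>>25)&0x7f = 0x72  ←

114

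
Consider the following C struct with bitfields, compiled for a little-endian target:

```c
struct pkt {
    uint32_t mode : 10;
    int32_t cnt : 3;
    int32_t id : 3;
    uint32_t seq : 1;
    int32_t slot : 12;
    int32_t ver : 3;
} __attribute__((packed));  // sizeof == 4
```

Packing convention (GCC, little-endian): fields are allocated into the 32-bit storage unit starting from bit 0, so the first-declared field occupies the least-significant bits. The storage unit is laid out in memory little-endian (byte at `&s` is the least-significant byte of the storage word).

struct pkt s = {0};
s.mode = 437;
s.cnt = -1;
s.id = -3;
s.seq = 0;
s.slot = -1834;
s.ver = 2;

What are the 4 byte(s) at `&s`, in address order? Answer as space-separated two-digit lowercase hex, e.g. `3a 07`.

b5 bd ac 51

mode (10b) val=437 bits=0x1b5 at bit 0: 0x000001b5
cnt (3b) val=-1 bits=0x7 at bit 10: 0x00001db5
id (3b) val=-3 bits=0x5 at bit 13: 0x0000bdb5
seq (1b) val=0 bits=0x0 at bit 16: 0x0000bdb5
slot (12b) val=-1834 bits=0x8d6 at bit 17: 0x11acbdb5
ver (3b) val=2 bits=0x2 at bit 29: 0x51acbdb5
word = 0x51acbdb5 → little-endian bytes:
  [0]=0xb5  [1]=0xbd  [2]=0xac  [3]=0x51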